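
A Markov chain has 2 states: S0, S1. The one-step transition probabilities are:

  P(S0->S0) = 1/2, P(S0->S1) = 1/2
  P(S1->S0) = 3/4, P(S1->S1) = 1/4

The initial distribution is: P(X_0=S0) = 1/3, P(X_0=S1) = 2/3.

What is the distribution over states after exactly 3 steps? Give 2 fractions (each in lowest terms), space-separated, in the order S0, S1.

Answer: 29/48 19/48

Derivation:
Propagating the distribution step by step (d_{t+1} = d_t * P):
d_0 = (S0=1/3, S1=2/3)
  d_1[S0] = 1/3*1/2 + 2/3*3/4 = 2/3
  d_1[S1] = 1/3*1/2 + 2/3*1/4 = 1/3
d_1 = (S0=2/3, S1=1/3)
  d_2[S0] = 2/3*1/2 + 1/3*3/4 = 7/12
  d_2[S1] = 2/3*1/2 + 1/3*1/4 = 5/12
d_2 = (S0=7/12, S1=5/12)
  d_3[S0] = 7/12*1/2 + 5/12*3/4 = 29/48
  d_3[S1] = 7/12*1/2 + 5/12*1/4 = 19/48
d_3 = (S0=29/48, S1=19/48)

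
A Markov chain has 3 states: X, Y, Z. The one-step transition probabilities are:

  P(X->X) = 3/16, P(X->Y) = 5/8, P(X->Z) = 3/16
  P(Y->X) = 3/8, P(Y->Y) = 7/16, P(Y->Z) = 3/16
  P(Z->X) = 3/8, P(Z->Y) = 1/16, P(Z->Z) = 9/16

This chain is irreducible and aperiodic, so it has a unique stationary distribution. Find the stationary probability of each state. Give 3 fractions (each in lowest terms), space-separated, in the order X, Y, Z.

The stationary distribution satisfies pi = pi * P, i.e.:
  pi_X = 3/16*pi_X + 3/8*pi_Y + 3/8*pi_Z
  pi_Y = 5/8*pi_X + 7/16*pi_Y + 1/16*pi_Z
  pi_Z = 3/16*pi_X + 3/16*pi_Y + 9/16*pi_Z
with normalization: pi_X + pi_Y + pi_Z = 1.

Using the first 2 balance equations plus normalization, the linear system A*pi = b is:
  [-13/16, 3/8, 3/8] . pi = 0
  [5/8, -9/16, 1/16] . pi = 0
  [1, 1, 1] . pi = 1

Solving yields:
  pi_X = 6/19
  pi_Y = 73/190
  pi_Z = 3/10

Verification (pi * P):
  6/19*3/16 + 73/190*3/8 + 3/10*3/8 = 6/19 = pi_X  (ok)
  6/19*5/8 + 73/190*7/16 + 3/10*1/16 = 73/190 = pi_Y  (ok)
  6/19*3/16 + 73/190*3/16 + 3/10*9/16 = 3/10 = pi_Z  (ok)

Answer: 6/19 73/190 3/10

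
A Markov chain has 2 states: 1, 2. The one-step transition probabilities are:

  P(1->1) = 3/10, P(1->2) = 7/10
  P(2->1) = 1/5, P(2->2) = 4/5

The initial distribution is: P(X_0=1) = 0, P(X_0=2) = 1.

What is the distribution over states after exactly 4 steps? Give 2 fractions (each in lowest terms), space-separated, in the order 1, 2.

Propagating the distribution step by step (d_{t+1} = d_t * P):
d_0 = (1=0, 2=1)
  d_1[1] = 0*3/10 + 1*1/5 = 1/5
  d_1[2] = 0*7/10 + 1*4/5 = 4/5
d_1 = (1=1/5, 2=4/5)
  d_2[1] = 1/5*3/10 + 4/5*1/5 = 11/50
  d_2[2] = 1/5*7/10 + 4/5*4/5 = 39/50
d_2 = (1=11/50, 2=39/50)
  d_3[1] = 11/50*3/10 + 39/50*1/5 = 111/500
  d_3[2] = 11/50*7/10 + 39/50*4/5 = 389/500
d_3 = (1=111/500, 2=389/500)
  d_4[1] = 111/500*3/10 + 389/500*1/5 = 1111/5000
  d_4[2] = 111/500*7/10 + 389/500*4/5 = 3889/5000
d_4 = (1=1111/5000, 2=3889/5000)

Answer: 1111/5000 3889/5000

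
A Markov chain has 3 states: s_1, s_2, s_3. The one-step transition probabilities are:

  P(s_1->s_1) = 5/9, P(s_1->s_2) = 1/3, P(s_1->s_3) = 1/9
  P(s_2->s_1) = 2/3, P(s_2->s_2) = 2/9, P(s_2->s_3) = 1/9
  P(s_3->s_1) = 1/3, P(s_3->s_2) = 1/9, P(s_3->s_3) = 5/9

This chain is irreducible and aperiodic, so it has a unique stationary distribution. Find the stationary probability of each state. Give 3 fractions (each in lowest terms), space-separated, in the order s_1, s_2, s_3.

The stationary distribution satisfies pi = pi * P, i.e.:
  pi_s_1 = 5/9*pi_s_1 + 2/3*pi_s_2 + 1/3*pi_s_3
  pi_s_2 = 1/3*pi_s_1 + 2/9*pi_s_2 + 1/9*pi_s_3
  pi_s_3 = 1/9*pi_s_1 + 1/9*pi_s_2 + 5/9*pi_s_3
with normalization: pi_s_1 + pi_s_2 + pi_s_3 = 1.

Using the first 2 balance equations plus normalization, the linear system A*pi = b is:
  [-4/9, 2/3, 1/3] . pi = 0
  [1/3, -7/9, 1/9] . pi = 0
  [1, 1, 1] . pi = 1

Solving yields:
  pi_s_1 = 27/50
  pi_s_2 = 13/50
  pi_s_3 = 1/5

Verification (pi * P):
  27/50*5/9 + 13/50*2/3 + 1/5*1/3 = 27/50 = pi_s_1  (ok)
  27/50*1/3 + 13/50*2/9 + 1/5*1/9 = 13/50 = pi_s_2  (ok)
  27/50*1/9 + 13/50*1/9 + 1/5*5/9 = 1/5 = pi_s_3  (ok)

Answer: 27/50 13/50 1/5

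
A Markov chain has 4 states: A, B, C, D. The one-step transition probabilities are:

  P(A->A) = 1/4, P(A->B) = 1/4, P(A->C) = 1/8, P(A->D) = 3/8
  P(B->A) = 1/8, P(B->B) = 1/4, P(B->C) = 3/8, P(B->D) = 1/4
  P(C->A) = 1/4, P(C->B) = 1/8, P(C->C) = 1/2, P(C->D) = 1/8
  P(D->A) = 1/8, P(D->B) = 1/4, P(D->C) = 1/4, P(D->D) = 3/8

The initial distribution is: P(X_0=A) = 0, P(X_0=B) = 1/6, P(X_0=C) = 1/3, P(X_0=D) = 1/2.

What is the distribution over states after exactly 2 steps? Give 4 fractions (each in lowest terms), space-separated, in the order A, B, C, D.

Answer: 73/384 79/384 11/32 25/96

Derivation:
Propagating the distribution step by step (d_{t+1} = d_t * P):
d_0 = (A=0, B=1/6, C=1/3, D=1/2)
  d_1[A] = 0*1/4 + 1/6*1/8 + 1/3*1/4 + 1/2*1/8 = 1/6
  d_1[B] = 0*1/4 + 1/6*1/4 + 1/3*1/8 + 1/2*1/4 = 5/24
  d_1[C] = 0*1/8 + 1/6*3/8 + 1/3*1/2 + 1/2*1/4 = 17/48
  d_1[D] = 0*3/8 + 1/6*1/4 + 1/3*1/8 + 1/2*3/8 = 13/48
d_1 = (A=1/6, B=5/24, C=17/48, D=13/48)
  d_2[A] = 1/6*1/4 + 5/24*1/8 + 17/48*1/4 + 13/48*1/8 = 73/384
  d_2[B] = 1/6*1/4 + 5/24*1/4 + 17/48*1/8 + 13/48*1/4 = 79/384
  d_2[C] = 1/6*1/8 + 5/24*3/8 + 17/48*1/2 + 13/48*1/4 = 11/32
  d_2[D] = 1/6*3/8 + 5/24*1/4 + 17/48*1/8 + 13/48*3/8 = 25/96
d_2 = (A=73/384, B=79/384, C=11/32, D=25/96)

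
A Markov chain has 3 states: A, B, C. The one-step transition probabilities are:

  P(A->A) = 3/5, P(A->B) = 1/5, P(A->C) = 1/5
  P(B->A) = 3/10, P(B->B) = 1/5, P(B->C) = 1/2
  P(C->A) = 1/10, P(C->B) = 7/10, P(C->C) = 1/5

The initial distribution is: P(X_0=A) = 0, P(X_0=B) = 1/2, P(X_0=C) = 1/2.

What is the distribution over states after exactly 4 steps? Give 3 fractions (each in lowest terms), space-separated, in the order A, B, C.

Propagating the distribution step by step (d_{t+1} = d_t * P):
d_0 = (A=0, B=1/2, C=1/2)
  d_1[A] = 0*3/5 + 1/2*3/10 + 1/2*1/10 = 1/5
  d_1[B] = 0*1/5 + 1/2*1/5 + 1/2*7/10 = 9/20
  d_1[C] = 0*1/5 + 1/2*1/2 + 1/2*1/5 = 7/20
d_1 = (A=1/5, B=9/20, C=7/20)
  d_2[A] = 1/5*3/5 + 9/20*3/10 + 7/20*1/10 = 29/100
  d_2[B] = 1/5*1/5 + 9/20*1/5 + 7/20*7/10 = 3/8
  d_2[C] = 1/5*1/5 + 9/20*1/2 + 7/20*1/5 = 67/200
d_2 = (A=29/100, B=3/8, C=67/200)
  d_3[A] = 29/100*3/5 + 3/8*3/10 + 67/200*1/10 = 8/25
  d_3[B] = 29/100*1/5 + 3/8*1/5 + 67/200*7/10 = 147/400
  d_3[C] = 29/100*1/5 + 3/8*1/2 + 67/200*1/5 = 5/16
d_3 = (A=8/25, B=147/400, C=5/16)
  d_4[A] = 8/25*3/5 + 147/400*3/10 + 5/16*1/10 = 667/2000
  d_4[B] = 8/25*1/5 + 147/400*1/5 + 5/16*7/10 = 57/160
  d_4[C] = 8/25*1/5 + 147/400*1/2 + 5/16*1/5 = 1241/4000
d_4 = (A=667/2000, B=57/160, C=1241/4000)

Answer: 667/2000 57/160 1241/4000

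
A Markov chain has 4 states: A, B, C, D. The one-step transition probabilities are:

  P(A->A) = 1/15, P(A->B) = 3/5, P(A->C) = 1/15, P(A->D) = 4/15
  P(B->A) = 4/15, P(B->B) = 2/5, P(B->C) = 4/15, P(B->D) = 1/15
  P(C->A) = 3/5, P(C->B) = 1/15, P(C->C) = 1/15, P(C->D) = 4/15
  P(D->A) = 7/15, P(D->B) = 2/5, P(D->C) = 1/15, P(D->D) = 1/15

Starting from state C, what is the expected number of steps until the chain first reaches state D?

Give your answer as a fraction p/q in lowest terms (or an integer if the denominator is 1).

Answer: 270/53

Derivation:
Let h_i = expected steps to first reach D from state i.
Boundary: h_D = 0.
First-step equations for the other states:
  h_A = 1 + 1/15*h_A + 3/5*h_B + 1/15*h_C + 4/15*h_D
  h_B = 1 + 4/15*h_A + 2/5*h_B + 4/15*h_C + 1/15*h_D
  h_C = 1 + 3/5*h_A + 1/15*h_B + 1/15*h_C + 4/15*h_D

Substituting h_D = 0 and rearranging gives the linear system (I - Q) h = 1:
  [14/15, -3/5, -1/15] . (h_A, h_B, h_C) = 1
  [-4/15, 3/5, -4/15] . (h_A, h_B, h_C) = 1
  [-3/5, -1/15, 14/15] . (h_A, h_B, h_C) = 1

Solving yields:
  h_A = 294/53
  h_B = 339/53
  h_C = 270/53

Starting state is C, so the expected hitting time is h_C = 270/53.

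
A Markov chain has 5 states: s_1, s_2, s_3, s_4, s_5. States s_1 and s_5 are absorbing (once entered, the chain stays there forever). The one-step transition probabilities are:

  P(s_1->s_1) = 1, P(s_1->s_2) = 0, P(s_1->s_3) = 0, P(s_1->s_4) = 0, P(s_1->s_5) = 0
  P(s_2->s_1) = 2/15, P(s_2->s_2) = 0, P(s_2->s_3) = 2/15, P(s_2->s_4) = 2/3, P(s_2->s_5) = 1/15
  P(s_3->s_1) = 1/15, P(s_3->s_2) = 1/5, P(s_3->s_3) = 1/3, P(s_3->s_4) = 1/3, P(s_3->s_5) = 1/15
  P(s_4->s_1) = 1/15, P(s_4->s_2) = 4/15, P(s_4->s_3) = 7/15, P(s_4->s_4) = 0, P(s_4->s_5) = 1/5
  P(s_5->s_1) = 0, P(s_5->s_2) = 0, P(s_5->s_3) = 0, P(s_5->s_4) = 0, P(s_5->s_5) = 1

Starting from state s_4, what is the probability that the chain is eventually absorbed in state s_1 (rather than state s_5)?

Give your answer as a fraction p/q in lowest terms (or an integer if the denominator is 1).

Let a_i = P(absorbed in s_1 | start in state i).
Boundary conditions: a_s_1 = 1, a_s_5 = 0.
For each transient state i, a_i = sum_j P(i->j) * a_j:
  a_s_2 = 2/15*a_s_1 + 0*a_s_2 + 2/15*a_s_3 + 2/3*a_s_4 + 1/15*a_s_5
  a_s_3 = 1/15*a_s_1 + 1/5*a_s_2 + 1/3*a_s_3 + 1/3*a_s_4 + 1/15*a_s_5
  a_s_4 = 1/15*a_s_1 + 4/15*a_s_2 + 7/15*a_s_3 + 0*a_s_4 + 1/5*a_s_5

Substituting a_s_1 = 1 and a_s_5 = 0, rearrange to (I - Q) a = r where r[i] = P(i -> s_1):
  [1, -2/15, -2/3] . (a_s_2, a_s_3, a_s_4) = 2/15
  [-1/5, 2/3, -1/3] . (a_s_2, a_s_3, a_s_4) = 1/15
  [-4/15, -7/15, 1] . (a_s_2, a_s_3, a_s_4) = 1/15

Solving yields:
  a_s_2 = 88/197
  a_s_3 = 84/197
  a_s_4 = 379/985

Starting state is s_4, so the absorption probability is a_s_4 = 379/985.

Answer: 379/985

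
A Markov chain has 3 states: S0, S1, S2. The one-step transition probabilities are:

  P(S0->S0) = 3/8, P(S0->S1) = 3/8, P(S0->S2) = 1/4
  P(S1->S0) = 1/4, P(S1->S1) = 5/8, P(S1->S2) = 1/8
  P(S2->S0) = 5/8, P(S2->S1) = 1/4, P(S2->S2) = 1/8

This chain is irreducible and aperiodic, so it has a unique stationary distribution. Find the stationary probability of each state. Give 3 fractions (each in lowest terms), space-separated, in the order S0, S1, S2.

The stationary distribution satisfies pi = pi * P, i.e.:
  pi_S0 = 3/8*pi_S0 + 1/4*pi_S1 + 5/8*pi_S2
  pi_S1 = 3/8*pi_S0 + 5/8*pi_S1 + 1/4*pi_S2
  pi_S2 = 1/4*pi_S0 + 1/8*pi_S1 + 1/8*pi_S2
with normalization: pi_S0 + pi_S1 + pi_S2 = 1.

Using the first 2 balance equations plus normalization, the linear system A*pi = b is:
  [-5/8, 1/4, 5/8] . pi = 0
  [3/8, -3/8, 1/4] . pi = 0
  [1, 1, 1] . pi = 1

Solving yields:
  pi_S0 = 19/53
  pi_S1 = 25/53
  pi_S2 = 9/53

Verification (pi * P):
  19/53*3/8 + 25/53*1/4 + 9/53*5/8 = 19/53 = pi_S0  (ok)
  19/53*3/8 + 25/53*5/8 + 9/53*1/4 = 25/53 = pi_S1  (ok)
  19/53*1/4 + 25/53*1/8 + 9/53*1/8 = 9/53 = pi_S2  (ok)

Answer: 19/53 25/53 9/53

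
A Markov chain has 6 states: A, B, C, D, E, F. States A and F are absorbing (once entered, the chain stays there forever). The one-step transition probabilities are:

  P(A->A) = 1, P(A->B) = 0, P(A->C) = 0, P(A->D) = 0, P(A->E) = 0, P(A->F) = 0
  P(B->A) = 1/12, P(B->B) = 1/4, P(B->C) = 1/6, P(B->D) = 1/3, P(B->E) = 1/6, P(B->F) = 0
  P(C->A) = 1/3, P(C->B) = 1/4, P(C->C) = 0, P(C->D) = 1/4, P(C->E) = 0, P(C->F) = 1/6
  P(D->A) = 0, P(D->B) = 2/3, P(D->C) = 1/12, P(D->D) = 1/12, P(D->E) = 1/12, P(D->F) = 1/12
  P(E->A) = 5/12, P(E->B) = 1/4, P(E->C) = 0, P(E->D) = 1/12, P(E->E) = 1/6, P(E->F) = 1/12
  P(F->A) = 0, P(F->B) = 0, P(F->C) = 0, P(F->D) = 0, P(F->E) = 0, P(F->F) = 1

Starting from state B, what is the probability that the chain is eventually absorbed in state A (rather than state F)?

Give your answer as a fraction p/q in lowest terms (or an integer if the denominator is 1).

Let a_i = P(absorbed in A | start in state i).
Boundary conditions: a_A = 1, a_F = 0.
For each transient state i, a_i = sum_j P(i->j) * a_j:
  a_B = 1/12*a_A + 1/4*a_B + 1/6*a_C + 1/3*a_D + 1/6*a_E + 0*a_F
  a_C = 1/3*a_A + 1/4*a_B + 0*a_C + 1/4*a_D + 0*a_E + 1/6*a_F
  a_D = 0*a_A + 2/3*a_B + 1/12*a_C + 1/12*a_D + 1/12*a_E + 1/12*a_F
  a_E = 5/12*a_A + 1/4*a_B + 0*a_C + 1/12*a_D + 1/6*a_E + 1/12*a_F

Substituting a_A = 1 and a_F = 0, rearrange to (I - Q) a = r where r[i] = P(i -> A):
  [3/4, -1/6, -1/3, -1/6] . (a_B, a_C, a_D, a_E) = 1/12
  [-1/4, 1, -1/4, 0] . (a_B, a_C, a_D, a_E) = 1/3
  [-2/3, -1/12, 11/12, -1/12] . (a_B, a_C, a_D, a_E) = 0
  [-1/4, 0, -1/12, 5/6] . (a_B, a_C, a_D, a_E) = 5/12

Solving yields:
  a_B = 1939/2637
  a_C = 401/586
  a_D = 1763/2637
  a_E = 4153/5274

Starting state is B, so the absorption probability is a_B = 1939/2637.

Answer: 1939/2637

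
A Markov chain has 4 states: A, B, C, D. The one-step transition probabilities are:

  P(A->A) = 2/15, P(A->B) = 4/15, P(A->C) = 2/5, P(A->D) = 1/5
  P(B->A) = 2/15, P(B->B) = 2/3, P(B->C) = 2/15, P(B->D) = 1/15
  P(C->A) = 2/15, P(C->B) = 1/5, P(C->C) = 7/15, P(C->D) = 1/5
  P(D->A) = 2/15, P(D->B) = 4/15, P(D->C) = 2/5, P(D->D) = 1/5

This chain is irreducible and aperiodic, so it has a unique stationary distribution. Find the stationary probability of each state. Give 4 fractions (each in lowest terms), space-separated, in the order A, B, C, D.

Answer: 2/15 25/61 19/61 133/915

Derivation:
The stationary distribution satisfies pi = pi * P, i.e.:
  pi_A = 2/15*pi_A + 2/15*pi_B + 2/15*pi_C + 2/15*pi_D
  pi_B = 4/15*pi_A + 2/3*pi_B + 1/5*pi_C + 4/15*pi_D
  pi_C = 2/5*pi_A + 2/15*pi_B + 7/15*pi_C + 2/5*pi_D
  pi_D = 1/5*pi_A + 1/15*pi_B + 1/5*pi_C + 1/5*pi_D
with normalization: pi_A + pi_B + pi_C + pi_D = 1.

Using the first 3 balance equations plus normalization, the linear system A*pi = b is:
  [-13/15, 2/15, 2/15, 2/15] . pi = 0
  [4/15, -1/3, 1/5, 4/15] . pi = 0
  [2/5, 2/15, -8/15, 2/5] . pi = 0
  [1, 1, 1, 1] . pi = 1

Solving yields:
  pi_A = 2/15
  pi_B = 25/61
  pi_C = 19/61
  pi_D = 133/915

Verification (pi * P):
  2/15*2/15 + 25/61*2/15 + 19/61*2/15 + 133/915*2/15 = 2/15 = pi_A  (ok)
  2/15*4/15 + 25/61*2/3 + 19/61*1/5 + 133/915*4/15 = 25/61 = pi_B  (ok)
  2/15*2/5 + 25/61*2/15 + 19/61*7/15 + 133/915*2/5 = 19/61 = pi_C  (ok)
  2/15*1/5 + 25/61*1/15 + 19/61*1/5 + 133/915*1/5 = 133/915 = pi_D  (ok)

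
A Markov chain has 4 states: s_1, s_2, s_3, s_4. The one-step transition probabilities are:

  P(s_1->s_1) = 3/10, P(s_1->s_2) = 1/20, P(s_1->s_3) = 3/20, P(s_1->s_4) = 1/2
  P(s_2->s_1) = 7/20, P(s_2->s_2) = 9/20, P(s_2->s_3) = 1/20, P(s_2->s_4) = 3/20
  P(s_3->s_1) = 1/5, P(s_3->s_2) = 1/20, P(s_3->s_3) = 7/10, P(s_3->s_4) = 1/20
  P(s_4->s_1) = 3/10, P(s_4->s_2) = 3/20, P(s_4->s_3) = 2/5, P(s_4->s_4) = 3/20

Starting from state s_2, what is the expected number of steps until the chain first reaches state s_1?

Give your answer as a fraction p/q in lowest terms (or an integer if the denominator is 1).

Let h_i = expected steps to first reach s_1 from state i.
Boundary: h_s_1 = 0.
First-step equations for the other states:
  h_s_2 = 1 + 7/20*h_s_1 + 9/20*h_s_2 + 1/20*h_s_3 + 3/20*h_s_4
  h_s_3 = 1 + 1/5*h_s_1 + 1/20*h_s_2 + 7/10*h_s_3 + 1/20*h_s_4
  h_s_4 = 1 + 3/10*h_s_1 + 3/20*h_s_2 + 2/5*h_s_3 + 3/20*h_s_4

Substituting h_s_1 = 0 and rearranging gives the linear system (I - Q) h = 1:
  [11/20, -1/20, -3/20] . (h_s_2, h_s_3, h_s_4) = 1
  [-1/20, 3/10, -1/20] . (h_s_2, h_s_3, h_s_4) = 1
  [-3/20, -2/5, 17/20] . (h_s_2, h_s_3, h_s_4) = 1

Solving yields:
  h_s_2 = 385/117
  h_s_3 = 530/117
  h_s_4 = 35/9

Starting state is s_2, so the expected hitting time is h_s_2 = 385/117.

Answer: 385/117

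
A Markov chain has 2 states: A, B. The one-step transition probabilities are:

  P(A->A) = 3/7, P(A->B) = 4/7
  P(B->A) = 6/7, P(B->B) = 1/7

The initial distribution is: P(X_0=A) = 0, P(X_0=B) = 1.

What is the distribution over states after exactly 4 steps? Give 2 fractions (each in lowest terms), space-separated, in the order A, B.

Propagating the distribution step by step (d_{t+1} = d_t * P):
d_0 = (A=0, B=1)
  d_1[A] = 0*3/7 + 1*6/7 = 6/7
  d_1[B] = 0*4/7 + 1*1/7 = 1/7
d_1 = (A=6/7, B=1/7)
  d_2[A] = 6/7*3/7 + 1/7*6/7 = 24/49
  d_2[B] = 6/7*4/7 + 1/7*1/7 = 25/49
d_2 = (A=24/49, B=25/49)
  d_3[A] = 24/49*3/7 + 25/49*6/7 = 222/343
  d_3[B] = 24/49*4/7 + 25/49*1/7 = 121/343
d_3 = (A=222/343, B=121/343)
  d_4[A] = 222/343*3/7 + 121/343*6/7 = 1392/2401
  d_4[B] = 222/343*4/7 + 121/343*1/7 = 1009/2401
d_4 = (A=1392/2401, B=1009/2401)

Answer: 1392/2401 1009/2401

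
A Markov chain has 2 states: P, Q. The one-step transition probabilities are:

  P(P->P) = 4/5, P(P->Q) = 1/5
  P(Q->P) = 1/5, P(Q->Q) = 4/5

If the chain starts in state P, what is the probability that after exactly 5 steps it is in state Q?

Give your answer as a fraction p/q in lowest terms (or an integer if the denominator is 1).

Computing P^5 by repeated multiplication:
P^1 =
  P: [4/5, 1/5]
  Q: [1/5, 4/5]
P^2 =
  P: [17/25, 8/25]
  Q: [8/25, 17/25]
P^3 =
  P: [76/125, 49/125]
  Q: [49/125, 76/125]
P^4 =
  P: [353/625, 272/625]
  Q: [272/625, 353/625]
P^5 =
  P: [1684/3125, 1441/3125]
  Q: [1441/3125, 1684/3125]

(P^5)[P -> Q] = 1441/3125

Answer: 1441/3125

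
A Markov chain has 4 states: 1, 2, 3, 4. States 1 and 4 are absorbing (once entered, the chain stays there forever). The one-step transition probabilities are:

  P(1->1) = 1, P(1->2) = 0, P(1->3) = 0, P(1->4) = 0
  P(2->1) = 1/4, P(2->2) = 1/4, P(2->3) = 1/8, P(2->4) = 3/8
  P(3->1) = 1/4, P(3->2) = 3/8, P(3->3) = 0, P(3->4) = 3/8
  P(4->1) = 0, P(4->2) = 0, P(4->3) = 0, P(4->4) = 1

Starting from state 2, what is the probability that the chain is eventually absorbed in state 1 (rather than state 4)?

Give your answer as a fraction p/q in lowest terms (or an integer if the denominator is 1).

Let a_i = P(absorbed in 1 | start in state i).
Boundary conditions: a_1 = 1, a_4 = 0.
For each transient state i, a_i = sum_j P(i->j) * a_j:
  a_2 = 1/4*a_1 + 1/4*a_2 + 1/8*a_3 + 3/8*a_4
  a_3 = 1/4*a_1 + 3/8*a_2 + 0*a_3 + 3/8*a_4

Substituting a_1 = 1 and a_4 = 0, rearrange to (I - Q) a = r where r[i] = P(i -> 1):
  [3/4, -1/8] . (a_2, a_3) = 1/4
  [-3/8, 1] . (a_2, a_3) = 1/4

Solving yields:
  a_2 = 2/5
  a_3 = 2/5

Starting state is 2, so the absorption probability is a_2 = 2/5.

Answer: 2/5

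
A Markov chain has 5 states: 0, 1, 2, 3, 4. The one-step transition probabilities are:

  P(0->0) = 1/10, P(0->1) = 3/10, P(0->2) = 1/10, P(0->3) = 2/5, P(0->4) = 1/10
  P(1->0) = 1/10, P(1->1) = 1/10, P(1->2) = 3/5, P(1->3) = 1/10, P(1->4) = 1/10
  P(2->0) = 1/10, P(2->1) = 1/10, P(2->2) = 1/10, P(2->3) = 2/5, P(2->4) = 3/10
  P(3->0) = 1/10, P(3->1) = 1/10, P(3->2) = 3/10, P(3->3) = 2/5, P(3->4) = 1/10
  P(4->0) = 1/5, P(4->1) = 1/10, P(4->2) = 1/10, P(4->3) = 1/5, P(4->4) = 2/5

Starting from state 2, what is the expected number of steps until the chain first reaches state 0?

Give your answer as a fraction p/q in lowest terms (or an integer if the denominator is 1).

Answer: 4300/533

Derivation:
Let h_i = expected steps to first reach 0 from state i.
Boundary: h_0 = 0.
First-step equations for the other states:
  h_1 = 1 + 1/10*h_0 + 1/10*h_1 + 3/5*h_2 + 1/10*h_3 + 1/10*h_4
  h_2 = 1 + 1/10*h_0 + 1/10*h_1 + 1/10*h_2 + 2/5*h_3 + 3/10*h_4
  h_3 = 1 + 1/10*h_0 + 1/10*h_1 + 3/10*h_2 + 2/5*h_3 + 1/10*h_4
  h_4 = 1 + 1/5*h_0 + 1/10*h_1 + 1/10*h_2 + 1/5*h_3 + 2/5*h_4

Substituting h_0 = 0 and rearranging gives the linear system (I - Q) h = 1:
  [9/10, -3/5, -1/10, -1/10] . (h_1, h_2, h_3, h_4) = 1
  [-1/10, 9/10, -2/5, -3/10] . (h_1, h_2, h_3, h_4) = 1
  [-1/10, -3/10, 3/5, -1/10] . (h_1, h_2, h_3, h_4) = 1
  [-1/10, -1/10, -1/5, 3/5] . (h_1, h_2, h_3, h_4) = 1

Solving yields:
  h_1 = 4370/533
  h_2 = 4300/533
  h_3 = 4400/533
  h_4 = 3800/533

Starting state is 2, so the expected hitting time is h_2 = 4300/533.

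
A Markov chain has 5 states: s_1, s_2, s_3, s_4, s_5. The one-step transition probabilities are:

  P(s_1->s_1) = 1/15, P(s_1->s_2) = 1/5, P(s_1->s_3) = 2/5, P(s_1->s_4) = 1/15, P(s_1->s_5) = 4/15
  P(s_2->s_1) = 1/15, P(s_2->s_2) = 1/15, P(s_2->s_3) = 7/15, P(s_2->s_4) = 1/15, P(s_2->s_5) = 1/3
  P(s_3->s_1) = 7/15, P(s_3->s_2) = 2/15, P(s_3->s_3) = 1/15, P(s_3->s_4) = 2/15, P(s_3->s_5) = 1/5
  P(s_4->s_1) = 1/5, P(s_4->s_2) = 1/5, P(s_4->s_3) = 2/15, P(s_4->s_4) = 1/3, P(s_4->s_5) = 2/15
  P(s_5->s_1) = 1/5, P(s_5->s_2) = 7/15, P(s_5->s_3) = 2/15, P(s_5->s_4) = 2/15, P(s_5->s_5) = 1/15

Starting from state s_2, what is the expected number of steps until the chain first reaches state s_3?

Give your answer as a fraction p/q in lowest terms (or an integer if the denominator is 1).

Answer: 12015/4106

Derivation:
Let h_i = expected steps to first reach s_3 from state i.
Boundary: h_s_3 = 0.
First-step equations for the other states:
  h_s_1 = 1 + 1/15*h_s_1 + 1/5*h_s_2 + 2/5*h_s_3 + 1/15*h_s_4 + 4/15*h_s_5
  h_s_2 = 1 + 1/15*h_s_1 + 1/15*h_s_2 + 7/15*h_s_3 + 1/15*h_s_4 + 1/3*h_s_5
  h_s_4 = 1 + 1/5*h_s_1 + 1/5*h_s_2 + 2/15*h_s_3 + 1/3*h_s_4 + 2/15*h_s_5
  h_s_5 = 1 + 1/5*h_s_1 + 7/15*h_s_2 + 2/15*h_s_3 + 2/15*h_s_4 + 1/15*h_s_5

Substituting h_s_3 = 0 and rearranging gives the linear system (I - Q) h = 1:
  [14/15, -1/5, -1/15, -4/15] . (h_s_1, h_s_2, h_s_4, h_s_5) = 1
  [-1/15, 14/15, -1/15, -1/3] . (h_s_1, h_s_2, h_s_4, h_s_5) = 1
  [-1/5, -1/5, 2/3, -2/15] . (h_s_1, h_s_2, h_s_4, h_s_5) = 1
  [-1/5, -7/15, -2/15, 14/15] . (h_s_1, h_s_2, h_s_4, h_s_5) = 1

Solving yields:
  h_s_1 = 12585/4106
  h_s_2 = 12015/4106
  h_s_4 = 16635/4106
  h_s_5 = 7740/2053

Starting state is s_2, so the expected hitting time is h_s_2 = 12015/4106.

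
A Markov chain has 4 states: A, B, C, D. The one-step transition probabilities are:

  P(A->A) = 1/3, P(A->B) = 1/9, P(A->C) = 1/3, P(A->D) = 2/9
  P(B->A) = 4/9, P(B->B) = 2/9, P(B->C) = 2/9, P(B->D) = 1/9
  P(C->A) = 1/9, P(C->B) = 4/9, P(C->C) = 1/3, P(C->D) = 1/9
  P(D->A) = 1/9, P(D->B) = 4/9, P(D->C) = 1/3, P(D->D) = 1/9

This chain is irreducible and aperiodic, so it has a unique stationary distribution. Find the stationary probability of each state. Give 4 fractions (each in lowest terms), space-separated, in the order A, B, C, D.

The stationary distribution satisfies pi = pi * P, i.e.:
  pi_A = 1/3*pi_A + 4/9*pi_B + 1/9*pi_C + 1/9*pi_D
  pi_B = 1/9*pi_A + 2/9*pi_B + 4/9*pi_C + 4/9*pi_D
  pi_C = 1/3*pi_A + 2/9*pi_B + 1/3*pi_C + 1/3*pi_D
  pi_D = 2/9*pi_A + 1/9*pi_B + 1/9*pi_C + 1/9*pi_D
with normalization: pi_A + pi_B + pi_C + pi_D = 1.

Using the first 3 balance equations plus normalization, the linear system A*pi = b is:
  [-2/3, 4/9, 1/9, 1/9] . pi = 0
  [1/9, -7/9, 4/9, 4/9] . pi = 0
  [1/3, 2/9, -2/3, 1/3] . pi = 0
  [1, 1, 1, 1] . pi = 1

Solving yields:
  pi_A = 23/86
  pi_B = 25/86
  pi_C = 233/774
  pi_D = 109/774

Verification (pi * P):
  23/86*1/3 + 25/86*4/9 + 233/774*1/9 + 109/774*1/9 = 23/86 = pi_A  (ok)
  23/86*1/9 + 25/86*2/9 + 233/774*4/9 + 109/774*4/9 = 25/86 = pi_B  (ok)
  23/86*1/3 + 25/86*2/9 + 233/774*1/3 + 109/774*1/3 = 233/774 = pi_C  (ok)
  23/86*2/9 + 25/86*1/9 + 233/774*1/9 + 109/774*1/9 = 109/774 = pi_D  (ok)

Answer: 23/86 25/86 233/774 109/774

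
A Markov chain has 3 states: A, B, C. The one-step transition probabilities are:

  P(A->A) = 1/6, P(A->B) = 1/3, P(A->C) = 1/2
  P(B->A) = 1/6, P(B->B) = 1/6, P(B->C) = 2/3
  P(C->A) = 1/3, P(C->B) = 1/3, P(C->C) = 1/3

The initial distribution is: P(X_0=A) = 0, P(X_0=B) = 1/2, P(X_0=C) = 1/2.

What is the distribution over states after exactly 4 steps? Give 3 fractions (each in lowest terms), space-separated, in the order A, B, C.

Answer: 53/216 247/864 15/32

Derivation:
Propagating the distribution step by step (d_{t+1} = d_t * P):
d_0 = (A=0, B=1/2, C=1/2)
  d_1[A] = 0*1/6 + 1/2*1/6 + 1/2*1/3 = 1/4
  d_1[B] = 0*1/3 + 1/2*1/6 + 1/2*1/3 = 1/4
  d_1[C] = 0*1/2 + 1/2*2/3 + 1/2*1/3 = 1/2
d_1 = (A=1/4, B=1/4, C=1/2)
  d_2[A] = 1/4*1/6 + 1/4*1/6 + 1/2*1/3 = 1/4
  d_2[B] = 1/4*1/3 + 1/4*1/6 + 1/2*1/3 = 7/24
  d_2[C] = 1/4*1/2 + 1/4*2/3 + 1/2*1/3 = 11/24
d_2 = (A=1/4, B=7/24, C=11/24)
  d_3[A] = 1/4*1/6 + 7/24*1/6 + 11/24*1/3 = 35/144
  d_3[B] = 1/4*1/3 + 7/24*1/6 + 11/24*1/3 = 41/144
  d_3[C] = 1/4*1/2 + 7/24*2/3 + 11/24*1/3 = 17/36
d_3 = (A=35/144, B=41/144, C=17/36)
  d_4[A] = 35/144*1/6 + 41/144*1/6 + 17/36*1/3 = 53/216
  d_4[B] = 35/144*1/3 + 41/144*1/6 + 17/36*1/3 = 247/864
  d_4[C] = 35/144*1/2 + 41/144*2/3 + 17/36*1/3 = 15/32
d_4 = (A=53/216, B=247/864, C=15/32)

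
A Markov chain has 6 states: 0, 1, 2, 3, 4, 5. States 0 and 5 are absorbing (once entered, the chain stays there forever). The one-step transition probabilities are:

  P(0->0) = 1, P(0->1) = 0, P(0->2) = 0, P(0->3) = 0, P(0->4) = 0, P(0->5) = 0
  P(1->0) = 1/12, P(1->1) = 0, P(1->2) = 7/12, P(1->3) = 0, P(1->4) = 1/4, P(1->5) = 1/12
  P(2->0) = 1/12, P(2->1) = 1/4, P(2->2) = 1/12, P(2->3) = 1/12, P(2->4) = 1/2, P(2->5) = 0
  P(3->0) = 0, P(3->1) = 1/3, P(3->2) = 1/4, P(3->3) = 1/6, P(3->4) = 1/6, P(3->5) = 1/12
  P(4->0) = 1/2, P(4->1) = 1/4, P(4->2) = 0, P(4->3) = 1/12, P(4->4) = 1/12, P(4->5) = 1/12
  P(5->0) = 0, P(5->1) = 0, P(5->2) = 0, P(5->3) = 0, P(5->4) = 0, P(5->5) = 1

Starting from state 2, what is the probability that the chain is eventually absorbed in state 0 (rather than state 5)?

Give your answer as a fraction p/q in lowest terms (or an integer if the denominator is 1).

Let a_i = P(absorbed in 0 | start in state i).
Boundary conditions: a_0 = 1, a_5 = 0.
For each transient state i, a_i = sum_j P(i->j) * a_j:
  a_1 = 1/12*a_0 + 0*a_1 + 7/12*a_2 + 0*a_3 + 1/4*a_4 + 1/12*a_5
  a_2 = 1/12*a_0 + 1/4*a_1 + 1/12*a_2 + 1/12*a_3 + 1/2*a_4 + 0*a_5
  a_3 = 0*a_0 + 1/3*a_1 + 1/4*a_2 + 1/6*a_3 + 1/6*a_4 + 1/12*a_5
  a_4 = 1/2*a_0 + 1/4*a_1 + 0*a_2 + 1/12*a_3 + 1/12*a_4 + 1/12*a_5

Substituting a_0 = 1 and a_5 = 0, rearrange to (I - Q) a = r where r[i] = P(i -> 0):
  [1, -7/12, 0, -1/4] . (a_1, a_2, a_3, a_4) = 1/12
  [-1/4, 11/12, -1/12, -1/2] . (a_1, a_2, a_3, a_4) = 1/12
  [-1/3, -1/4, 5/6, -1/6] . (a_1, a_2, a_3, a_4) = 0
  [-1/4, 0, -1/12, 11/12] . (a_1, a_2, a_3, a_4) = 1/2

Solving yields:
  a_1 = 1608/2119
  a_2 = 1712/2119
  a_3 = 1503/2119
  a_4 = 1731/2119

Starting state is 2, so the absorption probability is a_2 = 1712/2119.

Answer: 1712/2119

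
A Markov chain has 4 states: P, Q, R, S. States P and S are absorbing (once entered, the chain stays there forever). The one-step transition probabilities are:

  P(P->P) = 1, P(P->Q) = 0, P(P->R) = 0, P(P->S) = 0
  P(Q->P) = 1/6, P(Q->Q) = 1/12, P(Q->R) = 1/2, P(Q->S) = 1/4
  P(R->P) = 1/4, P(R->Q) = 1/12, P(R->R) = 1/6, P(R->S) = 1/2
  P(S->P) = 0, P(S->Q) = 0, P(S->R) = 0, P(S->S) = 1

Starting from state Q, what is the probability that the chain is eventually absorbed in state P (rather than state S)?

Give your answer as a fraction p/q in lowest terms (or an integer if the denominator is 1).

Answer: 19/52

Derivation:
Let a_i = P(absorbed in P | start in state i).
Boundary conditions: a_P = 1, a_S = 0.
For each transient state i, a_i = sum_j P(i->j) * a_j:
  a_Q = 1/6*a_P + 1/12*a_Q + 1/2*a_R + 1/4*a_S
  a_R = 1/4*a_P + 1/12*a_Q + 1/6*a_R + 1/2*a_S

Substituting a_P = 1 and a_S = 0, rearrange to (I - Q) a = r where r[i] = P(i -> P):
  [11/12, -1/2] . (a_Q, a_R) = 1/6
  [-1/12, 5/6] . (a_Q, a_R) = 1/4

Solving yields:
  a_Q = 19/52
  a_R = 35/104

Starting state is Q, so the absorption probability is a_Q = 19/52.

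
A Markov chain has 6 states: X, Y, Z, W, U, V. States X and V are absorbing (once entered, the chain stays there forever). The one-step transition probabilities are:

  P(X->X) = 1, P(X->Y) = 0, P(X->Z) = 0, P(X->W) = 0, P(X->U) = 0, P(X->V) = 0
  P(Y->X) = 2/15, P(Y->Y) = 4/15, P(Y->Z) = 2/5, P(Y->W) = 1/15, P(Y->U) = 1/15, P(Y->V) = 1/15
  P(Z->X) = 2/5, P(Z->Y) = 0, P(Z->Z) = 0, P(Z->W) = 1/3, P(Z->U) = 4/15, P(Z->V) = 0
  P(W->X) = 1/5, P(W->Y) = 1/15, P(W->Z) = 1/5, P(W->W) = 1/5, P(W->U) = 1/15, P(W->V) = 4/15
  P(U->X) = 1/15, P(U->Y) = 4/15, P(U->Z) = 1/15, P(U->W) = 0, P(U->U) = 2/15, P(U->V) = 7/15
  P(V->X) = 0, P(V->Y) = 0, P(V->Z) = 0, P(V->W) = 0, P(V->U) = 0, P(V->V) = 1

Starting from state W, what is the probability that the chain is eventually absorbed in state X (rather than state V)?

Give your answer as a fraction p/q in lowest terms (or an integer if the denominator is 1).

Let a_i = P(absorbed in X | start in state i).
Boundary conditions: a_X = 1, a_V = 0.
For each transient state i, a_i = sum_j P(i->j) * a_j:
  a_Y = 2/15*a_X + 4/15*a_Y + 2/5*a_Z + 1/15*a_W + 1/15*a_U + 1/15*a_V
  a_Z = 2/5*a_X + 0*a_Y + 0*a_Z + 1/3*a_W + 4/15*a_U + 0*a_V
  a_W = 1/5*a_X + 1/15*a_Y + 1/5*a_Z + 1/5*a_W + 1/15*a_U + 4/15*a_V
  a_U = 1/15*a_X + 4/15*a_Y + 1/15*a_Z + 0*a_W + 2/15*a_U + 7/15*a_V

Substituting a_X = 1 and a_V = 0, rearrange to (I - Q) a = r where r[i] = P(i -> X):
  [11/15, -2/5, -1/15, -1/15] . (a_Y, a_Z, a_W, a_U) = 2/15
  [0, 1, -1/3, -4/15] . (a_Y, a_Z, a_W, a_U) = 2/5
  [-1/15, -1/5, 4/5, -1/15] . (a_Y, a_Z, a_W, a_U) = 1/5
  [-4/15, -1/15, 0, 13/15] . (a_Y, a_Z, a_W, a_U) = 1/15

Solving yields:
  a_Y = 6190/10193
  a_Z = 13177/20386
  a_W = 9955/20386
  a_U = 6391/20386

Starting state is W, so the absorption probability is a_W = 9955/20386.

Answer: 9955/20386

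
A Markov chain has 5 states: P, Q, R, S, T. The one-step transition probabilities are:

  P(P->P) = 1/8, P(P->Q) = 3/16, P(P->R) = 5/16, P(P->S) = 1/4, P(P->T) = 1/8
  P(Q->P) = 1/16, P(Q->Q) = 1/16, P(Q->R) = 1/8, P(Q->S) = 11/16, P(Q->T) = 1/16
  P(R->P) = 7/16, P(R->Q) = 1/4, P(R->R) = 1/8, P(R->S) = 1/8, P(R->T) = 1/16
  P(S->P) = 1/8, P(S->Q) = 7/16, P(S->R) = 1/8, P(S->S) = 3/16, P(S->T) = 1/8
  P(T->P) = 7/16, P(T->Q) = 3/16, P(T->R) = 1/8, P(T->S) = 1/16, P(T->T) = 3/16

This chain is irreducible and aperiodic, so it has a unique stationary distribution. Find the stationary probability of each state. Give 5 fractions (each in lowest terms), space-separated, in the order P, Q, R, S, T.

Answer: 1874/9681 3119/12908 1041/6454 1917/6454 589/5532

Derivation:
The stationary distribution satisfies pi = pi * P, i.e.:
  pi_P = 1/8*pi_P + 1/16*pi_Q + 7/16*pi_R + 1/8*pi_S + 7/16*pi_T
  pi_Q = 3/16*pi_P + 1/16*pi_Q + 1/4*pi_R + 7/16*pi_S + 3/16*pi_T
  pi_R = 5/16*pi_P + 1/8*pi_Q + 1/8*pi_R + 1/8*pi_S + 1/8*pi_T
  pi_S = 1/4*pi_P + 11/16*pi_Q + 1/8*pi_R + 3/16*pi_S + 1/16*pi_T
  pi_T = 1/8*pi_P + 1/16*pi_Q + 1/16*pi_R + 1/8*pi_S + 3/16*pi_T
with normalization: pi_P + pi_Q + pi_R + pi_S + pi_T = 1.

Using the first 4 balance equations plus normalization, the linear system A*pi = b is:
  [-7/8, 1/16, 7/16, 1/8, 7/16] . pi = 0
  [3/16, -15/16, 1/4, 7/16, 3/16] . pi = 0
  [5/16, 1/8, -7/8, 1/8, 1/8] . pi = 0
  [1/4, 11/16, 1/8, -13/16, 1/16] . pi = 0
  [1, 1, 1, 1, 1] . pi = 1

Solving yields:
  pi_P = 1874/9681
  pi_Q = 3119/12908
  pi_R = 1041/6454
  pi_S = 1917/6454
  pi_T = 589/5532

Verification (pi * P):
  1874/9681*1/8 + 3119/12908*1/16 + 1041/6454*7/16 + 1917/6454*1/8 + 589/5532*7/16 = 1874/9681 = pi_P  (ok)
  1874/9681*3/16 + 3119/12908*1/16 + 1041/6454*1/4 + 1917/6454*7/16 + 589/5532*3/16 = 3119/12908 = pi_Q  (ok)
  1874/9681*5/16 + 3119/12908*1/8 + 1041/6454*1/8 + 1917/6454*1/8 + 589/5532*1/8 = 1041/6454 = pi_R  (ok)
  1874/9681*1/4 + 3119/12908*11/16 + 1041/6454*1/8 + 1917/6454*3/16 + 589/5532*1/16 = 1917/6454 = pi_S  (ok)
  1874/9681*1/8 + 3119/12908*1/16 + 1041/6454*1/16 + 1917/6454*1/8 + 589/5532*3/16 = 589/5532 = pi_T  (ok)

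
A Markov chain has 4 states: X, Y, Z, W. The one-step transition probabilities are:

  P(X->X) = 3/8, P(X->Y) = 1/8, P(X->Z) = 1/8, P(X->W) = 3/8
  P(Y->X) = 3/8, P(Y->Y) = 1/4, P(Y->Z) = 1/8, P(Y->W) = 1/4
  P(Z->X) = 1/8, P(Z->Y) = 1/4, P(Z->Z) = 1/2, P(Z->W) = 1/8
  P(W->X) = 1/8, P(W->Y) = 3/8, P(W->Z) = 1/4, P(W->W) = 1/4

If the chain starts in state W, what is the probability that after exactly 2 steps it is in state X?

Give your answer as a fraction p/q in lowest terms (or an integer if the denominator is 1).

Answer: 1/4

Derivation:
Computing P^2 by repeated multiplication:
P^1 =
  X: [3/8, 1/8, 1/8, 3/8]
  Y: [3/8, 1/4, 1/8, 1/4]
  Z: [1/8, 1/4, 1/2, 1/8]
  W: [1/8, 3/8, 1/4, 1/4]
P^2 =
  X: [1/4, 1/4, 7/32, 9/32]
  Y: [9/32, 15/64, 13/64, 9/32]
  Z: [7/32, 1/4, 21/64, 13/64]
  W: [1/4, 17/64, 1/4, 15/64]

(P^2)[W -> X] = 1/4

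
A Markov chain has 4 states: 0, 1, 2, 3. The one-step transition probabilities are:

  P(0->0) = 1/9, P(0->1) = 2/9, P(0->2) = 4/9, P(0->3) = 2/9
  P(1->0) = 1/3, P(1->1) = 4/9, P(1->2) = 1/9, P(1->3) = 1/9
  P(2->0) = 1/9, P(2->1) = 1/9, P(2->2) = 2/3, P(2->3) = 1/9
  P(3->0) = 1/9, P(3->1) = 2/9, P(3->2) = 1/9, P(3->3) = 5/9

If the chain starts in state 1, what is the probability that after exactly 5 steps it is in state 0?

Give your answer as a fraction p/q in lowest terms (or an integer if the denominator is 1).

Computing P^5 by repeated multiplication:
P^1 =
  0: [1/9, 2/9, 4/9, 2/9]
  1: [1/3, 4/9, 1/9, 1/9]
  2: [1/9, 1/9, 2/3, 1/9]
  3: [1/9, 2/9, 1/9, 5/9]
P^2 =
  0: [13/81, 2/9, 32/81, 2/9]
  1: [17/81, 25/81, 23/81, 16/81]
  2: [11/81, 14/81, 14/27, 14/81]
  3: [13/81, 7/27, 17/81, 10/27]
P^3 =
  0: [13/81, 166/729, 280/729, 166/729]
  1: [131/729, 7/27, 247/729, 2/9]
  2: [109/729, 148/729, 4/9, 148/729]
  3: [41/243, 187/729, 205/729, 214/729]
P^4 =
  0: [1061/6561, 1510/6561, 2480/6561, 1510/6561]
  1: [41/243, 1589/6561, 2357/6561, 1508/6561]
  2: [1025/6561, 1430/6561, 892/2187, 1430/6561]
  3: [1103/6561, 1627/6561, 2123/6561, 1708/6561]
P^5 =
  0: [9581/59049, 506/2187, 22144/59049, 506/2187]
  1: [9739/59049, 13943/59049, 21667/59049, 13700/59049]
  2: [9421/59049, 13306/59049, 7672/19683, 13306/59049]
  3: [9815/59049, 4751/19683, 20485/59049, 4832/19683]

(P^5)[1 -> 0] = 9739/59049

Answer: 9739/59049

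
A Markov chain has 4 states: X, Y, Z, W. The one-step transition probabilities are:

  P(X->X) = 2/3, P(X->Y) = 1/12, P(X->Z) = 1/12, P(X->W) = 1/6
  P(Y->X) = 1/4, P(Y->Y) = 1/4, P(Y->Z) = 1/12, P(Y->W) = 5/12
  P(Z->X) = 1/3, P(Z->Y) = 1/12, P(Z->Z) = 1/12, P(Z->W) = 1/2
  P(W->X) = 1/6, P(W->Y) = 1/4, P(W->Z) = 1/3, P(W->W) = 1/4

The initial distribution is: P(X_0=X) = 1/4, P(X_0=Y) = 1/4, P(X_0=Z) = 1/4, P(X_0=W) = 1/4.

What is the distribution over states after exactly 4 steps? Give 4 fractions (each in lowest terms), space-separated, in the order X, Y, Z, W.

Propagating the distribution step by step (d_{t+1} = d_t * P):
d_0 = (X=1/4, Y=1/4, Z=1/4, W=1/4)
  d_1[X] = 1/4*2/3 + 1/4*1/4 + 1/4*1/3 + 1/4*1/6 = 17/48
  d_1[Y] = 1/4*1/12 + 1/4*1/4 + 1/4*1/12 + 1/4*1/4 = 1/6
  d_1[Z] = 1/4*1/12 + 1/4*1/12 + 1/4*1/12 + 1/4*1/3 = 7/48
  d_1[W] = 1/4*1/6 + 1/4*5/12 + 1/4*1/2 + 1/4*1/4 = 1/3
d_1 = (X=17/48, Y=1/6, Z=7/48, W=1/3)
  d_2[X] = 17/48*2/3 + 1/6*1/4 + 7/48*1/3 + 1/3*1/6 = 55/144
  d_2[Y] = 17/48*1/12 + 1/6*1/4 + 7/48*1/12 + 1/3*1/4 = 1/6
  d_2[Z] = 17/48*1/12 + 1/6*1/12 + 7/48*1/12 + 1/3*1/3 = 1/6
  d_2[W] = 17/48*1/6 + 1/6*5/12 + 7/48*1/2 + 1/3*1/4 = 41/144
d_2 = (X=55/144, Y=1/6, Z=1/6, W=41/144)
  d_3[X] = 55/144*2/3 + 1/6*1/4 + 1/6*1/3 + 41/144*1/6 = 115/288
  d_3[Y] = 55/144*1/12 + 1/6*1/4 + 1/6*1/12 + 41/144*1/4 = 137/864
  d_3[Z] = 55/144*1/12 + 1/6*1/12 + 1/6*1/12 + 41/144*1/3 = 89/576
  d_3[W] = 55/144*1/6 + 1/6*5/12 + 1/6*1/2 + 41/144*1/4 = 497/1728
d_3 = (X=115/288, Y=137/864, Z=89/576, W=497/1728)
  d_4[X] = 115/288*2/3 + 137/864*1/4 + 89/576*1/3 + 497/1728*1/6 = 2101/5184
  d_4[Y] = 115/288*1/12 + 137/864*1/4 + 89/576*1/12 + 497/1728*1/4 = 545/3456
  d_4[Z] = 115/288*1/12 + 137/864*1/12 + 89/576*1/12 + 497/1728*1/3 = 1073/6912
  d_4[W] = 115/288*1/6 + 137/864*5/12 + 89/576*1/2 + 497/1728*1/4 = 5843/20736
d_4 = (X=2101/5184, Y=545/3456, Z=1073/6912, W=5843/20736)

Answer: 2101/5184 545/3456 1073/6912 5843/20736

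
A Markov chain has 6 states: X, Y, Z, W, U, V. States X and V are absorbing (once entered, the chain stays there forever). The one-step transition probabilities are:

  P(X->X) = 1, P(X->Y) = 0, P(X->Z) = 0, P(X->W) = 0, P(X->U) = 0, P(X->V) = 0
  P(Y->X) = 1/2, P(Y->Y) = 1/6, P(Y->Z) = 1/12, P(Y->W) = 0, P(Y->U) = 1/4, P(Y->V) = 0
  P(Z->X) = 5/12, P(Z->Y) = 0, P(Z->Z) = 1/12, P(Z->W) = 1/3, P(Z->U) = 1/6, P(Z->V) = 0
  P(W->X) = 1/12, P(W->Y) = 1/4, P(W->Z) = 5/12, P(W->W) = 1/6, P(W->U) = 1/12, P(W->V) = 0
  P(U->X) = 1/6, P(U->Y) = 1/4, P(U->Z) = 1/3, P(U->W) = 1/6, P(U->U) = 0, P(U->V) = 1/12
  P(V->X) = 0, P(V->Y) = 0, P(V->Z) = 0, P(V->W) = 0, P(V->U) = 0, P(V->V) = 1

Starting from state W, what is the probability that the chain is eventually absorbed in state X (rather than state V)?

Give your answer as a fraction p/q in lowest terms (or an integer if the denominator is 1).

Answer: 515/536

Derivation:
Let a_i = P(absorbed in X | start in state i).
Boundary conditions: a_X = 1, a_V = 0.
For each transient state i, a_i = sum_j P(i->j) * a_j:
  a_Y = 1/2*a_X + 1/6*a_Y + 1/12*a_Z + 0*a_W + 1/4*a_U + 0*a_V
  a_Z = 5/12*a_X + 0*a_Y + 1/12*a_Z + 1/3*a_W + 1/6*a_U + 0*a_V
  a_W = 1/12*a_X + 1/4*a_Y + 5/12*a_Z + 1/6*a_W + 1/12*a_U + 0*a_V
  a_U = 1/6*a_X + 1/4*a_Y + 1/3*a_Z + 1/6*a_W + 0*a_U + 1/12*a_V

Substituting a_X = 1 and a_V = 0, rearrange to (I - Q) a = r where r[i] = P(i -> X):
  [5/6, -1/12, 0, -1/4] . (a_Y, a_Z, a_W, a_U) = 1/2
  [0, 11/12, -1/3, -1/6] . (a_Y, a_Z, a_W, a_U) = 5/12
  [-1/4, -5/12, 5/6, -1/12] . (a_Y, a_Z, a_W, a_U) = 1/12
  [-1/4, -1/3, -1/6, 1] . (a_Y, a_Z, a_W, a_U) = 1/6

Solving yields:
  a_Y = 1291/1340
  a_Z = 647/670
  a_W = 515/536
  a_U = 298/335

Starting state is W, so the absorption probability is a_W = 515/536.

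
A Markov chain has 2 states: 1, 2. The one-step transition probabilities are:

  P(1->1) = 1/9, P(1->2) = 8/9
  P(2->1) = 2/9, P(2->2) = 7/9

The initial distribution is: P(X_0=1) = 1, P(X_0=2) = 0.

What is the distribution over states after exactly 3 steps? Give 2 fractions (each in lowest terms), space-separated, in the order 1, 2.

Answer: 145/729 584/729

Derivation:
Propagating the distribution step by step (d_{t+1} = d_t * P):
d_0 = (1=1, 2=0)
  d_1[1] = 1*1/9 + 0*2/9 = 1/9
  d_1[2] = 1*8/9 + 0*7/9 = 8/9
d_1 = (1=1/9, 2=8/9)
  d_2[1] = 1/9*1/9 + 8/9*2/9 = 17/81
  d_2[2] = 1/9*8/9 + 8/9*7/9 = 64/81
d_2 = (1=17/81, 2=64/81)
  d_3[1] = 17/81*1/9 + 64/81*2/9 = 145/729
  d_3[2] = 17/81*8/9 + 64/81*7/9 = 584/729
d_3 = (1=145/729, 2=584/729)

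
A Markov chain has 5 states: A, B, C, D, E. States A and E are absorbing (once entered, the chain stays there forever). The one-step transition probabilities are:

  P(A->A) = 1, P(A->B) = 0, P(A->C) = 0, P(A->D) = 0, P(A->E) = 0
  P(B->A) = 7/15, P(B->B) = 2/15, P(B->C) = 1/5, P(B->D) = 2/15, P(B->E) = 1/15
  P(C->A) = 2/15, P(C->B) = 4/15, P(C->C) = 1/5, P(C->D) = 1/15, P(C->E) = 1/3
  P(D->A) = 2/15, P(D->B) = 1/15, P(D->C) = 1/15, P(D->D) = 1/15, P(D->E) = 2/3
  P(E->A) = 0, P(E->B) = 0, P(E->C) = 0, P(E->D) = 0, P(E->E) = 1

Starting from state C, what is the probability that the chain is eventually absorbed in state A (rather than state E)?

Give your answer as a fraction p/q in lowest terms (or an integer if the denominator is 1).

Let a_i = P(absorbed in A | start in state i).
Boundary conditions: a_A = 1, a_E = 0.
For each transient state i, a_i = sum_j P(i->j) * a_j:
  a_B = 7/15*a_A + 2/15*a_B + 1/5*a_C + 2/15*a_D + 1/15*a_E
  a_C = 2/15*a_A + 4/15*a_B + 1/5*a_C + 1/15*a_D + 1/3*a_E
  a_D = 2/15*a_A + 1/15*a_B + 1/15*a_C + 1/15*a_D + 2/3*a_E

Substituting a_A = 1 and a_E = 0, rearrange to (I - Q) a = r where r[i] = P(i -> A):
  [13/15, -1/5, -2/15] . (a_B, a_C, a_D) = 7/15
  [-4/15, 4/5, -1/15] . (a_B, a_C, a_D) = 2/15
  [-1/15, -1/15, 14/15] . (a_B, a_C, a_D) = 2/15

Solving yields:
  a_B = 437/656
  a_C = 267/656
  a_D = 9/41

Starting state is C, so the absorption probability is a_C = 267/656.

Answer: 267/656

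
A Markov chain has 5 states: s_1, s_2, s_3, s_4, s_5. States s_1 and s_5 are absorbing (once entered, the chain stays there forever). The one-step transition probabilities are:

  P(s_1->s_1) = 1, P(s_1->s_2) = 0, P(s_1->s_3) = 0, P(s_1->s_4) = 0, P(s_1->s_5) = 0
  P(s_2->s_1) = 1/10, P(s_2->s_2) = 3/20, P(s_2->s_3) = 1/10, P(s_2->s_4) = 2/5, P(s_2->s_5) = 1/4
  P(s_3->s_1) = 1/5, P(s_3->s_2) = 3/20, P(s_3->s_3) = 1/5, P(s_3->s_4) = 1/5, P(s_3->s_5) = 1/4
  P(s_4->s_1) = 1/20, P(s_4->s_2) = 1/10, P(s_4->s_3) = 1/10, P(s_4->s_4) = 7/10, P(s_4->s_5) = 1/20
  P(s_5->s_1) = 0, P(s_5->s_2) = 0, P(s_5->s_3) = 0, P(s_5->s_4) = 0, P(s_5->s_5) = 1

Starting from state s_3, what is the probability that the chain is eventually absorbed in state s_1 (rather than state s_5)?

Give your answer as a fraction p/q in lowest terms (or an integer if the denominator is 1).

Let a_i = P(absorbed in s_1 | start in state i).
Boundary conditions: a_s_1 = 1, a_s_5 = 0.
For each transient state i, a_i = sum_j P(i->j) * a_j:
  a_s_2 = 1/10*a_s_1 + 3/20*a_s_2 + 1/10*a_s_3 + 2/5*a_s_4 + 1/4*a_s_5
  a_s_3 = 1/5*a_s_1 + 3/20*a_s_2 + 1/5*a_s_3 + 1/5*a_s_4 + 1/4*a_s_5
  a_s_4 = 1/20*a_s_1 + 1/10*a_s_2 + 1/10*a_s_3 + 7/10*a_s_4 + 1/20*a_s_5

Substituting a_s_1 = 1 and a_s_5 = 0, rearrange to (I - Q) a = r where r[i] = P(i -> s_1):
  [17/20, -1/10, -2/5] . (a_s_2, a_s_3, a_s_4) = 1/10
  [-3/20, 4/5, -1/5] . (a_s_2, a_s_3, a_s_4) = 1/5
  [-1/10, -1/10, 3/10] . (a_s_2, a_s_3, a_s_4) = 1/20

Solving yields:
  a_s_2 = 106/285
  a_s_3 = 122/285
  a_s_4 = 13/30

Starting state is s_3, so the absorption probability is a_s_3 = 122/285.

Answer: 122/285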